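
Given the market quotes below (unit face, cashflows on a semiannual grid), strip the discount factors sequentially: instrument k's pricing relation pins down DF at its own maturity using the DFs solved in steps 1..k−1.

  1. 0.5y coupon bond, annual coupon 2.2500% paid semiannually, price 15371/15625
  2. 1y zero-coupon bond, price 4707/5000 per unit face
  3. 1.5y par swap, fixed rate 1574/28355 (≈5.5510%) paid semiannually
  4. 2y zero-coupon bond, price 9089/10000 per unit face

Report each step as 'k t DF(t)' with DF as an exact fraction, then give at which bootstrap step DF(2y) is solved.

step 1 [0.5y] bond c/2=9/800: DF=(15371/15625 − 9/800·(0))/(1+9/800) = 608/625 ≈ 0.972800
step 2 [1y] zero: DF = P = 4707/5000 ≈ 0.941400
step 3 [1.5y] swap r/2=787/28355: DF=(1 − 787/28355·(0.972800+0.941400))/(1+787/28355) = 9213/10000 ≈ 0.921300
step 4 [2y] zero: DF = P = 9089/10000 ≈ 0.908900

1 1/2 608/625
2 1 4707/5000
3 3/2 9213/10000
4 2 9089/10000
DF(2y) is solved at step 4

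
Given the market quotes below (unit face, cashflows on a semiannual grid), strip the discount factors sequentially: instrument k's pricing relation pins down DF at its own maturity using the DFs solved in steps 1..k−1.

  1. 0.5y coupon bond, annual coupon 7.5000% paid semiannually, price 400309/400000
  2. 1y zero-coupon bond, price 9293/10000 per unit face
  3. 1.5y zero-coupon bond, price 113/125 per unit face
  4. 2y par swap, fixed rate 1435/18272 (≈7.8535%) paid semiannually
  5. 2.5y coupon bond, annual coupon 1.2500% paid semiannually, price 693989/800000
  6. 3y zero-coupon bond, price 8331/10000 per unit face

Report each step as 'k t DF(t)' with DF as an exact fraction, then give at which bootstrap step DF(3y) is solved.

step 1 [0.5y] bond c/2=3/80: DF=(400309/400000 − 3/80·(0))/(1+3/80) = 4823/5000 ≈ 0.964600
step 2 [1y] zero: DF = P = 9293/10000 ≈ 0.929300
step 3 [1.5y] zero: DF = P = 113/125 ≈ 0.904000
step 4 [2y] swap r/2=1435/36544: DF=(1 − 1435/36544·(0.964600+0.929300+0.904000))/(1+1435/36544) = 1713/2000 ≈ 0.856500
step 5 [2.5y] bond c/2=1/160: DF=(693989/800000 − 1/160·(0.964600+0.929300+0.904000+0.856500))/(1+1/160) = 4197/5000 ≈ 0.839400
step 6 [3y] zero: DF = P = 8331/10000 ≈ 0.833100

1 1/2 4823/5000
2 1 9293/10000
3 3/2 113/125
4 2 1713/2000
5 5/2 4197/5000
6 3 8331/10000
DF(3y) is solved at step 6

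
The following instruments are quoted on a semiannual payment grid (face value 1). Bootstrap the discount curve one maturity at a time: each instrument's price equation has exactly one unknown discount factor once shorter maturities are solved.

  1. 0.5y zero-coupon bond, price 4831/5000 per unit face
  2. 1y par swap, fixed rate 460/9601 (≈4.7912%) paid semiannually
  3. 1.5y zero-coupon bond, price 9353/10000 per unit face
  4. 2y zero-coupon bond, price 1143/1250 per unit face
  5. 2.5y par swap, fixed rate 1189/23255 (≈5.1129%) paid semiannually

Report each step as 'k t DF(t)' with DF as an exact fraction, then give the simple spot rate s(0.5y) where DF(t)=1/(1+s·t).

step 1 [0.5y] zero: DF = P = 4831/5000 ≈ 0.966200
step 2 [1y] swap r/2=230/9601: DF=(1 − 230/9601·(0.966200))/(1+230/9601) = 477/500 ≈ 0.954000
step 3 [1.5y] zero: DF = P = 9353/10000 ≈ 0.935300
step 4 [2y] zero: DF = P = 1143/1250 ≈ 0.914400
step 5 [2.5y] swap r/2=1189/46510: DF=(1 − 1189/46510·(0.966200+0.954000+0.935300+0.914400))/(1+1189/46510) = 8811/10000 ≈ 0.881100

1 1/2 4831/5000
2 1 477/500
3 3/2 9353/10000
4 2 1143/1250
5 5/2 8811/10000
s(0.5y) = (1/(4831/5000) − 1)/(1/2) = 338/4831 ≈ 6.9965%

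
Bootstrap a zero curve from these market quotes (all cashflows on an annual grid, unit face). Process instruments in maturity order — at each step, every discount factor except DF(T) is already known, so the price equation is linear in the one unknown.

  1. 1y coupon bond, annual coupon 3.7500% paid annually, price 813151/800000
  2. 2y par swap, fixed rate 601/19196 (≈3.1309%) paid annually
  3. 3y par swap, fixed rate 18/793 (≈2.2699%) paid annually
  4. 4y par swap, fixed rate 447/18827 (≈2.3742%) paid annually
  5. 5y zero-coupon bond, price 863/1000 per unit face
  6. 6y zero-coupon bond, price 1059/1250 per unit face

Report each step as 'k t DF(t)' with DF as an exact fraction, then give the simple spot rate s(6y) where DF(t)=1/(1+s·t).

step 1 [1y] bond c/1=3/80: DF=(813151/800000 − 3/80·(0))/(1+3/80) = 9797/10000 ≈ 0.979700
step 2 [2y] swap r/1=601/19196: DF=(1 − 601/19196·(0.979700))/(1+601/19196) = 9399/10000 ≈ 0.939900
step 3 [3y] swap r/1=18/793: DF=(1 − 18/793·(0.979700+0.939900))/(1+18/793) = 1169/1250 ≈ 0.935200
step 4 [4y] swap r/1=447/18827: DF=(1 − 447/18827·(0.979700+0.939900+0.935200))/(1+447/18827) = 4553/5000 ≈ 0.910600
step 5 [5y] zero: DF = P = 863/1000 ≈ 0.863000
step 6 [6y] zero: DF = P = 1059/1250 ≈ 0.847200

1 1 9797/10000
2 2 9399/10000
3 3 1169/1250
4 4 4553/5000
5 5 863/1000
6 6 1059/1250
s(6y) = (1/(1059/1250) − 1)/(6) = 191/6354 ≈ 3.0060%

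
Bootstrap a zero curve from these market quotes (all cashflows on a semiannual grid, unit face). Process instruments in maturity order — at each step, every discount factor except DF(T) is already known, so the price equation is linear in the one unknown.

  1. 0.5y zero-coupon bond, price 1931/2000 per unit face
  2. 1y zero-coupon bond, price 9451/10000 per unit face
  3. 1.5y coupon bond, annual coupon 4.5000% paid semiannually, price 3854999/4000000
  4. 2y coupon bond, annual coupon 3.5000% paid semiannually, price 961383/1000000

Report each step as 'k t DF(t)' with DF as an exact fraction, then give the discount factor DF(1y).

step 1 [0.5y] zero: DF = P = 1931/2000 ≈ 0.965500
step 2 [1y] zero: DF = P = 9451/10000 ≈ 0.945100
step 3 [1.5y] bond c/2=9/400: DF=(3854999/4000000 − 9/400·(0.965500+0.945100))/(1+9/400) = 1801/2000 ≈ 0.900500
step 4 [2y] bond c/2=7/400: DF=(961383/1000000 − 7/400·(0.965500+0.945100+0.900500))/(1+7/400) = 1793/2000 ≈ 0.896500

1 1/2 1931/2000
2 1 9451/10000
3 3/2 1801/2000
4 2 1793/2000
DF(1y) = 9451/10000 ≈ 0.945100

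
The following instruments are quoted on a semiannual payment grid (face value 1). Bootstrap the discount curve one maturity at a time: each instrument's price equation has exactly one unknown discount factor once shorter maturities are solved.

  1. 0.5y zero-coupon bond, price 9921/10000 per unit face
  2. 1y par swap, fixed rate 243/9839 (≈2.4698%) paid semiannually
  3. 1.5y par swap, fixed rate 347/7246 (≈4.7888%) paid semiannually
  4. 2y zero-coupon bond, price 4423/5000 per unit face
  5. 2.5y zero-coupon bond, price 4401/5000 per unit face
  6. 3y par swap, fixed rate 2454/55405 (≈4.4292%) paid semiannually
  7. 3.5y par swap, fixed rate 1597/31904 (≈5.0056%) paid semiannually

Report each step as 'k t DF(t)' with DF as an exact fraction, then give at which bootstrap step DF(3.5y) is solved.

1 1/2 9921/10000
2 1 9757/10000
3 3/2 4653/5000
4 2 4423/5000
5 5/2 4401/5000
6 3 8773/10000
7 7/2 8403/10000
DF(3.5y) is solved at step 7

step 1 [0.5y] zero: DF = P = 9921/10000 ≈ 0.992100
step 2 [1y] swap r/2=243/19678: DF=(1 − 243/19678·(0.992100))/(1+243/19678) = 9757/10000 ≈ 0.975700
step 3 [1.5y] swap r/2=347/14492: DF=(1 − 347/14492·(0.992100+0.975700))/(1+347/14492) = 4653/5000 ≈ 0.930600
step 4 [2y] zero: DF = P = 4423/5000 ≈ 0.884600
step 5 [2.5y] zero: DF = P = 4401/5000 ≈ 0.880200
step 6 [3y] swap r/2=1227/55405: DF=(1 − 1227/55405·(0.992100+0.975700+0.930600+0.884600+0.880200))/(1+1227/55405) = 8773/10000 ≈ 0.877300
step 7 [3.5y] swap r/2=1597/63808: DF=(1 − 1597/63808·(0.992100+0.975700+0.930600+0.884600+0.880200+0.877300))/(1+1597/63808) = 8403/10000 ≈ 0.840300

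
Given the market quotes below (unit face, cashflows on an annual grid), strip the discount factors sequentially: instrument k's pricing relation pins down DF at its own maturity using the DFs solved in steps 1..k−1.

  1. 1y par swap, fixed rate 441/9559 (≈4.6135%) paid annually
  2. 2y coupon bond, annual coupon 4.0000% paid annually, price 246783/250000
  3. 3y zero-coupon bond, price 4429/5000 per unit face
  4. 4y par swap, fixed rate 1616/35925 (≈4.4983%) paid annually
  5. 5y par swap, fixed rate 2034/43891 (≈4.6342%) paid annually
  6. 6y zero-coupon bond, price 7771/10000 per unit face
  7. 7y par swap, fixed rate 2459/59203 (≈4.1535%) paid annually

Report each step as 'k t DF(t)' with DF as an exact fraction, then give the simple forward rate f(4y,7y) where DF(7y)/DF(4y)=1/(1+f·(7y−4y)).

step 1 [1y] swap r/1=441/9559: DF=(1 − 441/9559·(0))/(1+441/9559) = 9559/10000 ≈ 0.955900
step 2 [2y] bond c/1=1/25: DF=(246783/250000 − 1/25·(0.955900))/(1+1/25) = 2281/2500 ≈ 0.912400
step 3 [3y] zero: DF = P = 4429/5000 ≈ 0.885800
step 4 [4y] swap r/1=1616/35925: DF=(1 − 1616/35925·(0.955900+0.912400+0.885800))/(1+1616/35925) = 524/625 ≈ 0.838400
step 5 [5y] swap r/1=2034/43891: DF=(1 − 2034/43891·(0.955900+0.912400+0.885800+0.838400))/(1+2034/43891) = 3983/5000 ≈ 0.796600
step 6 [6y] zero: DF = P = 7771/10000 ≈ 0.777100
step 7 [7y] swap r/1=2459/59203: DF=(1 − 2459/59203·(0.955900+0.912400+0.885800+0.838400+0.796600+0.777100))/(1+2459/59203) = 7541/10000 ≈ 0.754100

1 1 9559/10000
2 2 2281/2500
3 3 4429/5000
4 4 524/625
5 5 3983/5000
6 6 7771/10000
7 7 7541/10000
f(4y,7y) = ((524/625)/(7541/10000) − 1)/(3) = 281/7541 ≈ 3.7263%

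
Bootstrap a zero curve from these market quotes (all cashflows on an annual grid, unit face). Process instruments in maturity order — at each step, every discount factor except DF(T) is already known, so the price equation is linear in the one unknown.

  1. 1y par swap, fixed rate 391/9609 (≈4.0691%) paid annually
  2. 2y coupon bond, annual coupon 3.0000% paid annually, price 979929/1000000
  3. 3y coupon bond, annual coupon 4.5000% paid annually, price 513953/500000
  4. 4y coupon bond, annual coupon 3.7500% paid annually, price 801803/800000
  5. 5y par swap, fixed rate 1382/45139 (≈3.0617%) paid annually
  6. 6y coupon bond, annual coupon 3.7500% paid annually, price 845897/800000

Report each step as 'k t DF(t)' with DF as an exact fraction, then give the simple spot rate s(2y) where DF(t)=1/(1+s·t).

step 1 [1y] swap r/1=391/9609: DF=(1 − 391/9609·(0))/(1+391/9609) = 9609/10000 ≈ 0.960900
step 2 [2y] bond c/1=3/100: DF=(979929/1000000 − 3/100·(0.960900))/(1+3/100) = 4617/5000 ≈ 0.923400
step 3 [3y] bond c/1=9/200: DF=(513953/500000 − 9/200·(0.960900+0.923400))/(1+9/200) = 361/400 ≈ 0.902500
step 4 [4y] bond c/1=3/80: DF=(801803/800000 − 3/80·(0.960900+0.923400+0.902500))/(1+3/80) = 8653/10000 ≈ 0.865300
step 5 [5y] swap r/1=1382/45139: DF=(1 − 1382/45139·(0.960900+0.923400+0.902500+0.865300))/(1+1382/45139) = 4309/5000 ≈ 0.861800
step 6 [6y] bond c/1=3/80: DF=(845897/800000 − 3/80·(0.960900+0.923400+0.902500+0.865300+0.861800))/(1+3/80) = 107/125 ≈ 0.856000

1 1 9609/10000
2 2 4617/5000
3 3 361/400
4 4 8653/10000
5 5 4309/5000
6 6 107/125
s(2y) = (1/(4617/5000) − 1)/(2) = 383/9234 ≈ 4.1477%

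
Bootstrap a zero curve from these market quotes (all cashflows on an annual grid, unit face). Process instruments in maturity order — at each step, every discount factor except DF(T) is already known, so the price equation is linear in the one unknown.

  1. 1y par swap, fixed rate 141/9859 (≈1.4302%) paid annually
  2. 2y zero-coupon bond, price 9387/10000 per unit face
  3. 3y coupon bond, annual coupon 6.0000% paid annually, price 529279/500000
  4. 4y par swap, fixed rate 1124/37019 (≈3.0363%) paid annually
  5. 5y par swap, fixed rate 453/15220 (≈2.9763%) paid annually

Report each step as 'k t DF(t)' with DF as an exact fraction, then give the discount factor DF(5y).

step 1 [1y] swap r/1=141/9859: DF=(1 − 141/9859·(0))/(1+141/9859) = 9859/10000 ≈ 0.985900
step 2 [2y] zero: DF = P = 9387/10000 ≈ 0.938700
step 3 [3y] bond c/1=3/50: DF=(529279/500000 − 3/50·(0.985900+0.938700))/(1+3/50) = 8897/10000 ≈ 0.889700
step 4 [4y] swap r/1=1124/37019: DF=(1 − 1124/37019·(0.985900+0.938700+0.889700))/(1+1124/37019) = 2219/2500 ≈ 0.887600
step 5 [5y] swap r/1=453/15220: DF=(1 − 453/15220·(0.985900+0.938700+0.889700+0.887600))/(1+453/15220) = 8641/10000 ≈ 0.864100

1 1 9859/10000
2 2 9387/10000
3 3 8897/10000
4 4 2219/2500
5 5 8641/10000
DF(5y) = 8641/10000 ≈ 0.864100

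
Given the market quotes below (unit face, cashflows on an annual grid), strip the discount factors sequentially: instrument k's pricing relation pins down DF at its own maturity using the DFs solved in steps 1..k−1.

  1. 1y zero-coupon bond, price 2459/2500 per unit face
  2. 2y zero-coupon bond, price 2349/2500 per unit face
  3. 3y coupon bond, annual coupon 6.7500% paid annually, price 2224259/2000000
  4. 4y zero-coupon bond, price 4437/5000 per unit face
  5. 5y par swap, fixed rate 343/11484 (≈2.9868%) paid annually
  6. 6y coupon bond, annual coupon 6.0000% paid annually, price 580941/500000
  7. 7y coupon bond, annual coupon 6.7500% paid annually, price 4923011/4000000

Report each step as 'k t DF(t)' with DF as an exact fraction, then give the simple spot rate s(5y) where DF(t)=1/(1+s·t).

1 1 2459/2500
2 2 2349/2500
3 3 4601/5000
4 4 4437/5000
5 5 2157/2500
6 6 8361/10000
7 7 506/625
s(5y) = (1/(2157/2500) − 1)/(5) = 343/10785 ≈ 3.1803%

step 1 [1y] zero: DF = P = 2459/2500 ≈ 0.983600
step 2 [2y] zero: DF = P = 2349/2500 ≈ 0.939600
step 3 [3y] bond c/1=27/400: DF=(2224259/2000000 − 27/400·(0.983600+0.939600))/(1+27/400) = 4601/5000 ≈ 0.920200
step 4 [4y] zero: DF = P = 4437/5000 ≈ 0.887400
step 5 [5y] swap r/1=343/11484: DF=(1 − 343/11484·(0.983600+0.939600+0.920200+0.887400))/(1+343/11484) = 2157/2500 ≈ 0.862800
step 6 [6y] bond c/1=3/50: DF=(580941/500000 − 3/50·(0.983600+0.939600+0.920200+0.887400+0.862800))/(1+3/50) = 8361/10000 ≈ 0.836100
step 7 [7y] bond c/1=27/400: DF=(4923011/4000000 − 27/400·(0.983600+0.939600+0.920200+0.887400+0.862800+0.836100))/(1+27/400) = 506/625 ≈ 0.809600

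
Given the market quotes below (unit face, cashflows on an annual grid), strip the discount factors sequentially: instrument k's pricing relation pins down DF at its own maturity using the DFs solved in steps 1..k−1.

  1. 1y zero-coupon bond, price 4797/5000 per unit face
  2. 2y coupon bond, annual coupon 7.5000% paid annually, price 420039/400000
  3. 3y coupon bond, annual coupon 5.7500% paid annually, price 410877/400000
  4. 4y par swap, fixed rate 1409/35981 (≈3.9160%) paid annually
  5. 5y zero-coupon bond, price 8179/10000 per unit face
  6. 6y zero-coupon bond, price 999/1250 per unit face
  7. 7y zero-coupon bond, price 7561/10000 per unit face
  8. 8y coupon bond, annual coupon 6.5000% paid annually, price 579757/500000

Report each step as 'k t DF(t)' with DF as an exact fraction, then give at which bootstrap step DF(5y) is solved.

1 1 4797/5000
2 2 9099/10000
3 3 8697/10000
4 4 8591/10000
5 5 8179/10000
6 6 999/1250
7 7 7561/10000
8 8 7243/10000
DF(5y) is solved at step 5

step 1 [1y] zero: DF = P = 4797/5000 ≈ 0.959400
step 2 [2y] bond c/1=3/40: DF=(420039/400000 − 3/40·(0.959400))/(1+3/40) = 9099/10000 ≈ 0.909900
step 3 [3y] bond c/1=23/400: DF=(410877/400000 − 23/400·(0.959400+0.909900))/(1+23/400) = 8697/10000 ≈ 0.869700
step 4 [4y] swap r/1=1409/35981: DF=(1 − 1409/35981·(0.959400+0.909900+0.869700))/(1+1409/35981) = 8591/10000 ≈ 0.859100
step 5 [5y] zero: DF = P = 8179/10000 ≈ 0.817900
step 6 [6y] zero: DF = P = 999/1250 ≈ 0.799200
step 7 [7y] zero: DF = P = 7561/10000 ≈ 0.756100
step 8 [8y] bond c/1=13/200: DF=(579757/500000 − 13/200·(0.959400+0.909900+0.869700+0.859100+0.817900+0.799200+0.756100))/(1+13/200) = 7243/10000 ≈ 0.724300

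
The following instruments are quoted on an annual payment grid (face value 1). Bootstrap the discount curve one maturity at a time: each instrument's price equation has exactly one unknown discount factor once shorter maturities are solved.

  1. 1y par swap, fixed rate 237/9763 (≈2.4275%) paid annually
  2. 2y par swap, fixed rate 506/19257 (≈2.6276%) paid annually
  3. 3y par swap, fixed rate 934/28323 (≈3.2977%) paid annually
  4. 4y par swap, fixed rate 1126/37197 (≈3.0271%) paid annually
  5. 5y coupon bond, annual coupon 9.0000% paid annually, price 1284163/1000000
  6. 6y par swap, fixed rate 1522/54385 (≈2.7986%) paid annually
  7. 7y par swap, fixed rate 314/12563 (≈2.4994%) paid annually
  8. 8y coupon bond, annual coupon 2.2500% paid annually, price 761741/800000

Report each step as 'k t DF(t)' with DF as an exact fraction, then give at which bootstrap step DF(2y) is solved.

1 1 9763/10000
2 2 4747/5000
3 3 4533/5000
4 4 4437/5000
5 5 871/1000
6 6 4239/5000
7 7 843/1000
8 8 793/1000
DF(2y) is solved at step 2

step 1 [1y] swap r/1=237/9763: DF=(1 − 237/9763·(0))/(1+237/9763) = 9763/10000 ≈ 0.976300
step 2 [2y] swap r/1=506/19257: DF=(1 − 506/19257·(0.976300))/(1+506/19257) = 4747/5000 ≈ 0.949400
step 3 [3y] swap r/1=934/28323: DF=(1 − 934/28323·(0.976300+0.949400))/(1+934/28323) = 4533/5000 ≈ 0.906600
step 4 [4y] swap r/1=1126/37197: DF=(1 − 1126/37197·(0.976300+0.949400+0.906600))/(1+1126/37197) = 4437/5000 ≈ 0.887400
step 5 [5y] bond c/1=9/100: DF=(1284163/1000000 − 9/100·(0.976300+0.949400+0.906600+0.887400))/(1+9/100) = 871/1000 ≈ 0.871000
step 6 [6y] swap r/1=1522/54385: DF=(1 − 1522/54385·(0.976300+0.949400+0.906600+0.887400+0.871000))/(1+1522/54385) = 4239/5000 ≈ 0.847800
step 7 [7y] swap r/1=314/12563: DF=(1 − 314/12563·(0.976300+0.949400+0.906600+0.887400+0.871000+0.847800))/(1+314/12563) = 843/1000 ≈ 0.843000
step 8 [8y] bond c/1=9/400: DF=(761741/800000 − 9/400·(0.976300+0.949400+0.906600+0.887400+0.871000+0.847800+0.843000))/(1+9/400) = 793/1000 ≈ 0.793000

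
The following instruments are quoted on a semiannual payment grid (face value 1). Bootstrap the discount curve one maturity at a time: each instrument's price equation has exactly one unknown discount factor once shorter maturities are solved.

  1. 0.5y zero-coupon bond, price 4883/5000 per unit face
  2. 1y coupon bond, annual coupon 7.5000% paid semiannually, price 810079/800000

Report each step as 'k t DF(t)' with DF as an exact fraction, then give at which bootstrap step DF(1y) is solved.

step 1 [0.5y] zero: DF = P = 4883/5000 ≈ 0.976600
step 2 [1y] bond c/2=3/80: DF=(810079/800000 − 3/80·(0.976600))/(1+3/80) = 9407/10000 ≈ 0.940700

1 1/2 4883/5000
2 1 9407/10000
DF(1y) is solved at step 2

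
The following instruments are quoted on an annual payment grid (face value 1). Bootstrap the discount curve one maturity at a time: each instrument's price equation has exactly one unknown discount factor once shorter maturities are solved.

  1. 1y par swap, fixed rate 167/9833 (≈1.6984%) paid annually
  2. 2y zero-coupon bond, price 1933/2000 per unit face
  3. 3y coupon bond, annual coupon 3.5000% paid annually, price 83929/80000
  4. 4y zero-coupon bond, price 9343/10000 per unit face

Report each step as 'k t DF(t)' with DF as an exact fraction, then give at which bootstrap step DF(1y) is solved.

step 1 [1y] swap r/1=167/9833: DF=(1 − 167/9833·(0))/(1+167/9833) = 9833/10000 ≈ 0.983300
step 2 [2y] zero: DF = P = 1933/2000 ≈ 0.966500
step 3 [3y] bond c/1=7/200: DF=(83929/80000 − 7/200·(0.983300+0.966500))/(1+7/200) = 9477/10000 ≈ 0.947700
step 4 [4y] zero: DF = P = 9343/10000 ≈ 0.934300

1 1 9833/10000
2 2 1933/2000
3 3 9477/10000
4 4 9343/10000
DF(1y) is solved at step 1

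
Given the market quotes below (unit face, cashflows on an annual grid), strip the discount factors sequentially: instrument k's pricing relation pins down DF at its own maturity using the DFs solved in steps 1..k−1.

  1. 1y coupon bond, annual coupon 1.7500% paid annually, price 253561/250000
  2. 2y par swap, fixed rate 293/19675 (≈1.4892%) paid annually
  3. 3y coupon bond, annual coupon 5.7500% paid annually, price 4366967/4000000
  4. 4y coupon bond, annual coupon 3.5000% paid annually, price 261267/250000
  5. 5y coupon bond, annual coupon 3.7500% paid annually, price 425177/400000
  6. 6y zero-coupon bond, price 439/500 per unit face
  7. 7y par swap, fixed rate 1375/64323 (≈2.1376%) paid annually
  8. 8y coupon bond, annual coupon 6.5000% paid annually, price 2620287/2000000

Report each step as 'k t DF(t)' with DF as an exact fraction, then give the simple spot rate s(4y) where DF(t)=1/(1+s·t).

1 1 623/625
2 2 9707/10000
3 3 4627/5000
4 4 9119/10000
5 5 887/1000
6 6 439/500
7 7 69/80
8 8 1047/1250
s(4y) = (1/(9119/10000) − 1)/(4) = 881/36476 ≈ 2.4153%

step 1 [1y] bond c/1=7/400: DF=(253561/250000 − 7/400·(0))/(1+7/400) = 623/625 ≈ 0.996800
step 2 [2y] swap r/1=293/19675: DF=(1 − 293/19675·(0.996800))/(1+293/19675) = 9707/10000 ≈ 0.970700
step 3 [3y] bond c/1=23/400: DF=(4366967/4000000 − 23/400·(0.996800+0.970700))/(1+23/400) = 4627/5000 ≈ 0.925400
step 4 [4y] bond c/1=7/200: DF=(261267/250000 − 7/200·(0.996800+0.970700+0.925400))/(1+7/200) = 9119/10000 ≈ 0.911900
step 5 [5y] bond c/1=3/80: DF=(425177/400000 − 3/80·(0.996800+0.970700+0.925400+0.911900))/(1+3/80) = 887/1000 ≈ 0.887000
step 6 [6y] zero: DF = P = 439/500 ≈ 0.878000
step 7 [7y] swap r/1=1375/64323: DF=(1 − 1375/64323·(0.996800+0.970700+0.925400+0.911900+0.887000+0.878000))/(1+1375/64323) = 69/80 ≈ 0.862500
step 8 [8y] bond c/1=13/200: DF=(2620287/2000000 − 13/200·(0.996800+0.970700+0.925400+0.911900+0.887000+0.878000+0.862500))/(1+13/200) = 1047/1250 ≈ 0.837600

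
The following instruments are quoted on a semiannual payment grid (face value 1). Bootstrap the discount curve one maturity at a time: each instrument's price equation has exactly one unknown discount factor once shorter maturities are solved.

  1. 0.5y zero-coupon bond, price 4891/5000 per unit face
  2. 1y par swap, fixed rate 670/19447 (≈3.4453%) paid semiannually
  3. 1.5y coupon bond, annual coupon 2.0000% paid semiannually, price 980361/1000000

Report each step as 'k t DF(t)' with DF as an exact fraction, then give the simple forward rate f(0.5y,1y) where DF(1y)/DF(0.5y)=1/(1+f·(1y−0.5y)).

1 1/2 4891/5000
2 1 1933/2000
3 3/2 4757/5000
f(0.5y,1y) = ((4891/5000)/(1933/2000) − 1)/(1/2) = 234/9665 ≈ 2.4211%

step 1 [0.5y] zero: DF = P = 4891/5000 ≈ 0.978200
step 2 [1y] swap r/2=335/19447: DF=(1 − 335/19447·(0.978200))/(1+335/19447) = 1933/2000 ≈ 0.966500
step 3 [1.5y] bond c/2=1/100: DF=(980361/1000000 − 1/100·(0.978200+0.966500))/(1+1/100) = 4757/5000 ≈ 0.951400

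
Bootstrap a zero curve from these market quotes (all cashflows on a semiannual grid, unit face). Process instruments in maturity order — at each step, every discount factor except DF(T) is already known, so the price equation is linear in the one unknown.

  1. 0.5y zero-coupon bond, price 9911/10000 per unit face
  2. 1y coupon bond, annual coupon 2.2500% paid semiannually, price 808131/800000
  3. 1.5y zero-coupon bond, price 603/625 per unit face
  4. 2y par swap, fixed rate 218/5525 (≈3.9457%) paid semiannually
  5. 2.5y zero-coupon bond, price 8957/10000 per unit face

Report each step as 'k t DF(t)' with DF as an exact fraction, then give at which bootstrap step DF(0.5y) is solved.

1 1/2 9911/10000
2 1 9879/10000
3 3/2 603/625
4 2 9237/10000
5 5/2 8957/10000
DF(0.5y) is solved at step 1

step 1 [0.5y] zero: DF = P = 9911/10000 ≈ 0.991100
step 2 [1y] bond c/2=9/800: DF=(808131/800000 − 9/800·(0.991100))/(1+9/800) = 9879/10000 ≈ 0.987900
step 3 [1.5y] zero: DF = P = 603/625 ≈ 0.964800
step 4 [2y] swap r/2=109/5525: DF=(1 − 109/5525·(0.991100+0.987900+0.964800))/(1+109/5525) = 9237/10000 ≈ 0.923700
step 5 [2.5y] zero: DF = P = 8957/10000 ≈ 0.895700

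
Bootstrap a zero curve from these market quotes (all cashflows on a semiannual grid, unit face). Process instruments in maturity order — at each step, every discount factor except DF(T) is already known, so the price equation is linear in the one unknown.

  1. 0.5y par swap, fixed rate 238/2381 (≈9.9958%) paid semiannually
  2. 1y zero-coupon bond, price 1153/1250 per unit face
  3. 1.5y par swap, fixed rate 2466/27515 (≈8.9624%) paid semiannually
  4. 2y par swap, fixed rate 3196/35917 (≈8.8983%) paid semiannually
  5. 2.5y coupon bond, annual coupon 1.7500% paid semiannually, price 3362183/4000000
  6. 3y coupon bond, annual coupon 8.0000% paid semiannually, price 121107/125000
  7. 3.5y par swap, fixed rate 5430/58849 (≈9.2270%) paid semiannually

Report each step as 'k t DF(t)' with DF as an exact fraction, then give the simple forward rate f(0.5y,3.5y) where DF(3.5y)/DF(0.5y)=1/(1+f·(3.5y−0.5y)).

1 1/2 2381/2500
2 1 1153/1250
3 3/2 8767/10000
4 2 4201/5000
5 5/2 8021/10000
6 3 3813/5000
7 7/2 1457/2000
f(0.5y,3.5y) = ((2381/2500)/(1457/2000) − 1)/(3) = 2239/21855 ≈ 10.2448%

step 1 [0.5y] swap r/2=119/2381: DF=(1 − 119/2381·(0))/(1+119/2381) = 2381/2500 ≈ 0.952400
step 2 [1y] zero: DF = P = 1153/1250 ≈ 0.922400
step 3 [1.5y] swap r/2=1233/27515: DF=(1 − 1233/27515·(0.952400+0.922400))/(1+1233/27515) = 8767/10000 ≈ 0.876700
step 4 [2y] swap r/2=1598/35917: DF=(1 − 1598/35917·(0.952400+0.922400+0.876700))/(1+1598/35917) = 4201/5000 ≈ 0.840200
step 5 [2.5y] bond c/2=7/800: DF=(3362183/4000000 − 7/800·(0.952400+0.922400+0.876700+0.840200))/(1+7/800) = 8021/10000 ≈ 0.802100
step 6 [3y] bond c/2=1/25: DF=(121107/125000 − 1/25·(0.952400+0.922400+0.876700+0.840200+0.802100))/(1+1/25) = 3813/5000 ≈ 0.762600
step 7 [3.5y] swap r/2=2715/58849: DF=(1 − 2715/58849·(0.952400+0.922400+0.876700+0.840200+0.802100+0.762600))/(1+2715/58849) = 1457/2000 ≈ 0.728500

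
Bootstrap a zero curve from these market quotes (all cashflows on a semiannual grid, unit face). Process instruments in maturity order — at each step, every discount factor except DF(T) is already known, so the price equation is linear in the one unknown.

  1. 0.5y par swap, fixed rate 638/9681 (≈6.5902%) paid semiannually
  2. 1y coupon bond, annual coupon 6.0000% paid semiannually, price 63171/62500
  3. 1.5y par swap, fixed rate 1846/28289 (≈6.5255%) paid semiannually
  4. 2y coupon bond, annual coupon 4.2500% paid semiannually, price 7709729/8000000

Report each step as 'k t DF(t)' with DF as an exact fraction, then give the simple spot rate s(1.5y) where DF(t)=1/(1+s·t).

step 1 [0.5y] swap r/2=319/9681: DF=(1 − 319/9681·(0))/(1+319/9681) = 9681/10000 ≈ 0.968100
step 2 [1y] bond c/2=3/100: DF=(63171/62500 − 3/100·(0.968100))/(1+3/100) = 9531/10000 ≈ 0.953100
step 3 [1.5y] swap r/2=923/28289: DF=(1 − 923/28289·(0.968100+0.953100))/(1+923/28289) = 9077/10000 ≈ 0.907700
step 4 [2y] bond c/2=17/800: DF=(7709729/8000000 − 17/800·(0.968100+0.953100+0.907700))/(1+17/800) = 553/625 ≈ 0.884800

1 1/2 9681/10000
2 1 9531/10000
3 3/2 9077/10000
4 2 553/625
s(1.5y) = (1/(9077/10000) − 1)/(3/2) = 1846/27231 ≈ 6.7790%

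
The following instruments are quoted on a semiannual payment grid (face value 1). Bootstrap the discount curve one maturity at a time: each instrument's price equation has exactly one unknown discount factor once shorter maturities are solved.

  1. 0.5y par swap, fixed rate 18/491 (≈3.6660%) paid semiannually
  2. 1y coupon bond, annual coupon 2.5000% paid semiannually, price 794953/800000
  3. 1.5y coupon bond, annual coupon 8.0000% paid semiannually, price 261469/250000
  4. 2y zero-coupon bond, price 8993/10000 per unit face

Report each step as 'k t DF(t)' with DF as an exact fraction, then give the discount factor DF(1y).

step 1 [0.5y] swap r/2=9/491: DF=(1 − 9/491·(0))/(1+9/491) = 491/500 ≈ 0.982000
step 2 [1y] bond c/2=1/80: DF=(794953/800000 − 1/80·(0.982000))/(1+1/80) = 9693/10000 ≈ 0.969300
step 3 [1.5y] bond c/2=1/25: DF=(261469/250000 − 1/25·(0.982000+0.969300))/(1+1/25) = 4653/5000 ≈ 0.930600
step 4 [2y] zero: DF = P = 8993/10000 ≈ 0.899300

1 1/2 491/500
2 1 9693/10000
3 3/2 4653/5000
4 2 8993/10000
DF(1y) = 9693/10000 ≈ 0.969300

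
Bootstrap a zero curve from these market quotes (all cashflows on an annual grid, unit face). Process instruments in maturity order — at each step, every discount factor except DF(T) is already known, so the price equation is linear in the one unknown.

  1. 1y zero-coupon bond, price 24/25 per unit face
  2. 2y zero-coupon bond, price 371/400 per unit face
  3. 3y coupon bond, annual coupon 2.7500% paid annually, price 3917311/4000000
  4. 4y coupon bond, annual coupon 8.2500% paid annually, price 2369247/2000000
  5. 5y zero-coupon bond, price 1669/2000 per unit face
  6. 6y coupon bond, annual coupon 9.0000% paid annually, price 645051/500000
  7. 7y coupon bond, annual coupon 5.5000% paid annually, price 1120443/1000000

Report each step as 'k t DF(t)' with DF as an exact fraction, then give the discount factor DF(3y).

1 1 24/25
2 2 371/400
3 3 4513/5000
4 4 8817/10000
5 5 1669/2000
6 6 1623/2000
7 7 981/1250
DF(3y) = 4513/5000 ≈ 0.902600

step 1 [1y] zero: DF = P = 24/25 ≈ 0.960000
step 2 [2y] zero: DF = P = 371/400 ≈ 0.927500
step 3 [3y] bond c/1=11/400: DF=(3917311/4000000 − 11/400·(0.960000+0.927500))/(1+11/400) = 4513/5000 ≈ 0.902600
step 4 [4y] bond c/1=33/400: DF=(2369247/2000000 − 33/400·(0.960000+0.927500+0.902600))/(1+33/400) = 8817/10000 ≈ 0.881700
step 5 [5y] zero: DF = P = 1669/2000 ≈ 0.834500
step 6 [6y] bond c/1=9/100: DF=(645051/500000 − 9/100·(0.960000+0.927500+0.902600+0.881700+0.834500))/(1+9/100) = 1623/2000 ≈ 0.811500
step 7 [7y] bond c/1=11/200: DF=(1120443/1000000 − 11/200·(0.960000+0.927500+0.902600+0.881700+0.834500+0.811500))/(1+11/200) = 981/1250 ≈ 0.784800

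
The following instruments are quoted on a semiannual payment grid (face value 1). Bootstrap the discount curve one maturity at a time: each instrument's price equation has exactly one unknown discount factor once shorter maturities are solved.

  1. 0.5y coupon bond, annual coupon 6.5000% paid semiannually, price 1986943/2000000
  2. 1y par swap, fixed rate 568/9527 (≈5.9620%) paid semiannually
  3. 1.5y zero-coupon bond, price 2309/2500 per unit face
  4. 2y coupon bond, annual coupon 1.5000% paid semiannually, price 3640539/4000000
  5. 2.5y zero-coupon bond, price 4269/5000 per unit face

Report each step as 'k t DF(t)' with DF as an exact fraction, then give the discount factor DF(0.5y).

step 1 [0.5y] bond c/2=13/400: DF=(1986943/2000000 − 13/400·(0))/(1+13/400) = 4811/5000 ≈ 0.962200
step 2 [1y] swap r/2=284/9527: DF=(1 − 284/9527·(0.962200))/(1+284/9527) = 1179/1250 ≈ 0.943200
step 3 [1.5y] zero: DF = P = 2309/2500 ≈ 0.923600
step 4 [2y] bond c/2=3/400: DF=(3640539/4000000 − 3/400·(0.962200+0.943200+0.923600))/(1+3/400) = 8823/10000 ≈ 0.882300
step 5 [2.5y] zero: DF = P = 4269/5000 ≈ 0.853800

1 1/2 4811/5000
2 1 1179/1250
3 3/2 2309/2500
4 2 8823/10000
5 5/2 4269/5000
DF(0.5y) = 4811/5000 ≈ 0.962200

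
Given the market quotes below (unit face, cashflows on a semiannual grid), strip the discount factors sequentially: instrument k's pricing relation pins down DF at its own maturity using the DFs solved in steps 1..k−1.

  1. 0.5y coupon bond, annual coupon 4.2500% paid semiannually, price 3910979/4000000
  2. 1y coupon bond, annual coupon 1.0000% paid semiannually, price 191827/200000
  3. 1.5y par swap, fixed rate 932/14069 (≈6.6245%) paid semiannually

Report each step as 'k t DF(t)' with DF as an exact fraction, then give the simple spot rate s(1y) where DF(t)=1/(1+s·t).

1 1/2 4787/5000
2 1 1187/1250
3 3/2 2267/2500
s(1y) = (1/(1187/1250) − 1)/(1) = 63/1187 ≈ 5.3075%

step 1 [0.5y] bond c/2=17/800: DF=(3910979/4000000 − 17/800·(0))/(1+17/800) = 4787/5000 ≈ 0.957400
step 2 [1y] bond c/2=1/200: DF=(191827/200000 − 1/200·(0.957400))/(1+1/200) = 1187/1250 ≈ 0.949600
step 3 [1.5y] swap r/2=466/14069: DF=(1 − 466/14069·(0.957400+0.949600))/(1+466/14069) = 2267/2500 ≈ 0.906800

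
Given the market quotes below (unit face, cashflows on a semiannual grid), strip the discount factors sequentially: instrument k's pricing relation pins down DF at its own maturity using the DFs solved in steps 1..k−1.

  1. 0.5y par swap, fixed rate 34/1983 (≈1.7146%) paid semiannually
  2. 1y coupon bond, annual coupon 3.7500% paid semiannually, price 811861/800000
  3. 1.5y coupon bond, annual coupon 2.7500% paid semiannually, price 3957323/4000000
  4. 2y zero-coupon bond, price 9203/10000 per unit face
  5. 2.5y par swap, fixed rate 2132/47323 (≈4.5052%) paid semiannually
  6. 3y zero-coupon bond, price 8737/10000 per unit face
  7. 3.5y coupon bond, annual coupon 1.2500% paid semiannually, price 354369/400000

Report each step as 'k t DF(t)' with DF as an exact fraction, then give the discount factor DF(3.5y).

1 1/2 1983/2000
2 1 9779/10000
3 3/2 2373/2500
4 2 9203/10000
5 5/2 4467/5000
6 3 8737/10000
7 7/2 1057/1250
DF(3.5y) = 1057/1250 ≈ 0.845600

step 1 [0.5y] swap r/2=17/1983: DF=(1 − 17/1983·(0))/(1+17/1983) = 1983/2000 ≈ 0.991500
step 2 [1y] bond c/2=3/160: DF=(811861/800000 − 3/160·(0.991500))/(1+3/160) = 9779/10000 ≈ 0.977900
step 3 [1.5y] bond c/2=11/800: DF=(3957323/4000000 − 11/800·(0.991500+0.977900))/(1+11/800) = 2373/2500 ≈ 0.949200
step 4 [2y] zero: DF = P = 9203/10000 ≈ 0.920300
step 5 [2.5y] swap r/2=1066/47323: DF=(1 − 1066/47323·(0.991500+0.977900+0.949200+0.920300))/(1+1066/47323) = 4467/5000 ≈ 0.893400
step 6 [3y] zero: DF = P = 8737/10000 ≈ 0.873700
step 7 [3.5y] bond c/2=1/160: DF=(354369/400000 − 1/160·(0.991500+0.977900+0.949200+0.920300+0.893400+0.873700))/(1+1/160) = 1057/1250 ≈ 0.845600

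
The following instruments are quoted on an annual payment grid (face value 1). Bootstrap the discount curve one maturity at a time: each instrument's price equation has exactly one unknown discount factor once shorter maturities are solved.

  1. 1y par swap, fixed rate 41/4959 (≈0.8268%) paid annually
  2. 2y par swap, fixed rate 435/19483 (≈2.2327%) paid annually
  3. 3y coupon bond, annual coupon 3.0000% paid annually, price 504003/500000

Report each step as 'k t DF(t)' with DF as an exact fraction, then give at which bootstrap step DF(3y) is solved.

step 1 [1y] swap r/1=41/4959: DF=(1 − 41/4959·(0))/(1+41/4959) = 4959/5000 ≈ 0.991800
step 2 [2y] swap r/1=435/19483: DF=(1 − 435/19483·(0.991800))/(1+435/19483) = 1913/2000 ≈ 0.956500
step 3 [3y] bond c/1=3/100: DF=(504003/500000 − 3/100·(0.991800+0.956500))/(1+3/100) = 9219/10000 ≈ 0.921900

1 1 4959/5000
2 2 1913/2000
3 3 9219/10000
DF(3y) is solved at step 3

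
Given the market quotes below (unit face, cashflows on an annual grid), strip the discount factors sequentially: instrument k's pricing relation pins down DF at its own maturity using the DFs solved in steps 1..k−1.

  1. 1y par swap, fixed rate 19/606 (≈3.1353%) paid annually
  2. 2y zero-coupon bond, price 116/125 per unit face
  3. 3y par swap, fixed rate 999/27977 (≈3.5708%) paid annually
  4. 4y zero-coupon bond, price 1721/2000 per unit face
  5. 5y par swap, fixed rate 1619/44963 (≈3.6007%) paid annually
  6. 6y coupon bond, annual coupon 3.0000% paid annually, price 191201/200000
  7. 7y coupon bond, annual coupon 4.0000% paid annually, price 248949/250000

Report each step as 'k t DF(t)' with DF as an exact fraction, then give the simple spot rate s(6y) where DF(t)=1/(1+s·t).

1 1 606/625
2 2 116/125
3 3 9001/10000
4 4 1721/2000
5 5 8381/10000
6 6 1993/2500
7 7 7539/10000
s(6y) = (1/(1993/2500) − 1)/(6) = 169/3986 ≈ 4.2398%

step 1 [1y] swap r/1=19/606: DF=(1 − 19/606·(0))/(1+19/606) = 606/625 ≈ 0.969600
step 2 [2y] zero: DF = P = 116/125 ≈ 0.928000
step 3 [3y] swap r/1=999/27977: DF=(1 − 999/27977·(0.969600+0.928000))/(1+999/27977) = 9001/10000 ≈ 0.900100
step 4 [4y] zero: DF = P = 1721/2000 ≈ 0.860500
step 5 [5y] swap r/1=1619/44963: DF=(1 − 1619/44963·(0.969600+0.928000+0.900100+0.860500))/(1+1619/44963) = 8381/10000 ≈ 0.838100
step 6 [6y] bond c/1=3/100: DF=(191201/200000 − 3/100·(0.969600+0.928000+0.900100+0.860500+0.838100))/(1+3/100) = 1993/2500 ≈ 0.797200
step 7 [7y] bond c/1=1/25: DF=(248949/250000 − 1/25·(0.969600+0.928000+0.900100+0.860500+0.838100+0.797200))/(1+1/25) = 7539/10000 ≈ 0.753900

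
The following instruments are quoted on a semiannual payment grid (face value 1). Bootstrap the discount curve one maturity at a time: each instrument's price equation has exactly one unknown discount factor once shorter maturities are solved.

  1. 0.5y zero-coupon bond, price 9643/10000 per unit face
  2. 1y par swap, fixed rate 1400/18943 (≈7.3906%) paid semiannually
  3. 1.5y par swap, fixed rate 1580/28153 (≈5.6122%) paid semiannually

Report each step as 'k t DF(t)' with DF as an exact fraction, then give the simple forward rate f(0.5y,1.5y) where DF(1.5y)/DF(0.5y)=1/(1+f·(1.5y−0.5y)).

1 1/2 9643/10000
2 1 93/100
3 3/2 921/1000
f(0.5y,1.5y) = ((9643/10000)/(921/1000) − 1)/(1) = 433/9210 ≈ 4.7014%

step 1 [0.5y] zero: DF = P = 9643/10000 ≈ 0.964300
step 2 [1y] swap r/2=700/18943: DF=(1 − 700/18943·(0.964300))/(1+700/18943) = 93/100 ≈ 0.930000
step 3 [1.5y] swap r/2=790/28153: DF=(1 − 790/28153·(0.964300+0.930000))/(1+790/28153) = 921/1000 ≈ 0.921000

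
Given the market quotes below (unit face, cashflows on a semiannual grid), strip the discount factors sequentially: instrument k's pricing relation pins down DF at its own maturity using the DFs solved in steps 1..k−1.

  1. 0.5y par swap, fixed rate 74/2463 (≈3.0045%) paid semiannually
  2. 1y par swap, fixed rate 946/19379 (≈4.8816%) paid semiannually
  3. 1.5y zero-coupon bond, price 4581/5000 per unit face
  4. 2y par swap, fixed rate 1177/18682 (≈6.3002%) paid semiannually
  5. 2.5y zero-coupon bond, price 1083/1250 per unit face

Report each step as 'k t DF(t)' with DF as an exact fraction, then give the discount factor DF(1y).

step 1 [0.5y] swap r/2=37/2463: DF=(1 − 37/2463·(0))/(1+37/2463) = 2463/2500 ≈ 0.985200
step 2 [1y] swap r/2=473/19379: DF=(1 − 473/19379·(0.985200))/(1+473/19379) = 9527/10000 ≈ 0.952700
step 3 [1.5y] zero: DF = P = 4581/5000 ≈ 0.916200
step 4 [2y] swap r/2=1177/37364: DF=(1 − 1177/37364·(0.985200+0.952700+0.916200))/(1+1177/37364) = 8823/10000 ≈ 0.882300
step 5 [2.5y] zero: DF = P = 1083/1250 ≈ 0.866400

1 1/2 2463/2500
2 1 9527/10000
3 3/2 4581/5000
4 2 8823/10000
5 5/2 1083/1250
DF(1y) = 9527/10000 ≈ 0.952700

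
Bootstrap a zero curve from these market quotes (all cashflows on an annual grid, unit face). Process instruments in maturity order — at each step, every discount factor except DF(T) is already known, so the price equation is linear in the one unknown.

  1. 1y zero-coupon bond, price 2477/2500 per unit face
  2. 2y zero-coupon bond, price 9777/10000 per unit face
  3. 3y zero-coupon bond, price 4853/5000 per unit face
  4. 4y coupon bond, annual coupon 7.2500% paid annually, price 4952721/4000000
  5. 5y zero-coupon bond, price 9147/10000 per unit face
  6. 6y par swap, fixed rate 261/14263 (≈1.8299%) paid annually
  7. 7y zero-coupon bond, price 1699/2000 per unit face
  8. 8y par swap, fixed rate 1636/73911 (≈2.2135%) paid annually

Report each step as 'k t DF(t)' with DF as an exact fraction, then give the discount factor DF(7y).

1 1 2477/2500
2 2 9777/10000
3 3 4853/5000
4 4 4779/5000
5 5 9147/10000
6 6 2239/2500
7 7 1699/2000
8 8 2091/2500
DF(7y) = 1699/2000 ≈ 0.849500

step 1 [1y] zero: DF = P = 2477/2500 ≈ 0.990800
step 2 [2y] zero: DF = P = 9777/10000 ≈ 0.977700
step 3 [3y] zero: DF = P = 4853/5000 ≈ 0.970600
step 4 [4y] bond c/1=29/400: DF=(4952721/4000000 − 29/400·(0.990800+0.977700+0.970600))/(1+29/400) = 4779/5000 ≈ 0.955800
step 5 [5y] zero: DF = P = 9147/10000 ≈ 0.914700
step 6 [6y] swap r/1=261/14263: DF=(1 − 261/14263·(0.990800+0.977700+0.970600+0.955800+0.914700))/(1+261/14263) = 2239/2500 ≈ 0.895600
step 7 [7y] zero: DF = P = 1699/2000 ≈ 0.849500
step 8 [8y] swap r/1=1636/73911: DF=(1 − 1636/73911·(0.990800+0.977700+0.970600+0.955800+0.914700+0.895600+0.849500))/(1+1636/73911) = 2091/2500 ≈ 0.836400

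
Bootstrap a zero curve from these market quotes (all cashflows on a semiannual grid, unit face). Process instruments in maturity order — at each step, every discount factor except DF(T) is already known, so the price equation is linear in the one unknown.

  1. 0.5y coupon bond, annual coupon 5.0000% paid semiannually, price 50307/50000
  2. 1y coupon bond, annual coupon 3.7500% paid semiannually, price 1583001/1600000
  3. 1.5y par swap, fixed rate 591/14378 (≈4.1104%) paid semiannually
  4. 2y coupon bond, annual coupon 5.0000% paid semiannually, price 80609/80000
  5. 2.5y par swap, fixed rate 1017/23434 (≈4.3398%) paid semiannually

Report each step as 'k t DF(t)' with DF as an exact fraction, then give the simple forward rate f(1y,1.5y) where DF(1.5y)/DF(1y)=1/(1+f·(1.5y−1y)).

step 1 [0.5y] bond c/2=1/40: DF=(50307/50000 − 1/40·(0))/(1+1/40) = 1227/1250 ≈ 0.981600
step 2 [1y] bond c/2=3/160: DF=(1583001/1600000 − 3/160·(0.981600))/(1+3/160) = 9531/10000 ≈ 0.953100
step 3 [1.5y] swap r/2=591/28756: DF=(1 − 591/28756·(0.981600+0.953100))/(1+591/28756) = 9409/10000 ≈ 0.940900
step 4 [2y] bond c/2=1/40: DF=(80609/80000 − 1/40·(0.981600+0.953100+0.940900))/(1+1/40) = 9129/10000 ≈ 0.912900
step 5 [2.5y] swap r/2=1017/46868: DF=(1 − 1017/46868·(0.981600+0.953100+0.940900+0.912900))/(1+1017/46868) = 8983/10000 ≈ 0.898300

1 1/2 1227/1250
2 1 9531/10000
3 3/2 9409/10000
4 2 9129/10000
5 5/2 8983/10000
f(1y,1.5y) = ((9531/10000)/(9409/10000) − 1)/(1/2) = 244/9409 ≈ 2.5933%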